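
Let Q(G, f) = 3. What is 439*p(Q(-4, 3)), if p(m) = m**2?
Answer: 3951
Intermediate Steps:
439*p(Q(-4, 3)) = 439*3**2 = 439*9 = 3951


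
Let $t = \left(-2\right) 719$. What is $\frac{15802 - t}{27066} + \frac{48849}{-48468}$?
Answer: $- \frac{81093119}{218639148} \approx -0.3709$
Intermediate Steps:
$t = -1438$
$\frac{15802 - t}{27066} + \frac{48849}{-48468} = \frac{15802 - -1438}{27066} + \frac{48849}{-48468} = \left(15802 + 1438\right) \frac{1}{27066} + 48849 \left(- \frac{1}{48468}\right) = 17240 \cdot \frac{1}{27066} - \frac{16283}{16156} = \frac{8620}{13533} - \frac{16283}{16156} = - \frac{81093119}{218639148}$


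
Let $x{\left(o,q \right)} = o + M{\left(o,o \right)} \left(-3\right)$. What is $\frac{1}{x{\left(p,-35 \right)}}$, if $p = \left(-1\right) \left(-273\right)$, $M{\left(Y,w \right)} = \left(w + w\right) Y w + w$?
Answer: $- \frac{1}{122079048} \approx -8.1914 \cdot 10^{-9}$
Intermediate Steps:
$M{\left(Y,w \right)} = w + 2 Y w^{2}$ ($M{\left(Y,w \right)} = 2 w Y w + w = 2 Y w w + w = 2 Y w^{2} + w = w + 2 Y w^{2}$)
$p = 273$
$x{\left(o,q \right)} = o - 3 o \left(1 + 2 o^{2}\right)$ ($x{\left(o,q \right)} = o + o \left(1 + 2 o o\right) \left(-3\right) = o + o \left(1 + 2 o^{2}\right) \left(-3\right) = o - 3 o \left(1 + 2 o^{2}\right)$)
$\frac{1}{x{\left(p,-35 \right)}} = \frac{1}{- 6 \cdot 273^{3} - 546} = \frac{1}{\left(-6\right) 20346417 - 546} = \frac{1}{-122078502 - 546} = \frac{1}{-122079048} = - \frac{1}{122079048}$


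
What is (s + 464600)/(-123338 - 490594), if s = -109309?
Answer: -355291/613932 ≈ -0.57871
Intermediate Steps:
(s + 464600)/(-123338 - 490594) = (-109309 + 464600)/(-123338 - 490594) = 355291/(-613932) = 355291*(-1/613932) = -355291/613932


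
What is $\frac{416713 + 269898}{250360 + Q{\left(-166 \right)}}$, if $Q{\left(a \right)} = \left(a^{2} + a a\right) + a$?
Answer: $\frac{686611}{305306} \approx 2.2489$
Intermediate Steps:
$Q{\left(a \right)} = a + 2 a^{2}$ ($Q{\left(a \right)} = \left(a^{2} + a^{2}\right) + a = 2 a^{2} + a = a + 2 a^{2}$)
$\frac{416713 + 269898}{250360 + Q{\left(-166 \right)}} = \frac{416713 + 269898}{250360 - 166 \left(1 + 2 \left(-166\right)\right)} = \frac{686611}{250360 - 166 \left(1 - 332\right)} = \frac{686611}{250360 - -54946} = \frac{686611}{250360 + 54946} = \frac{686611}{305306}$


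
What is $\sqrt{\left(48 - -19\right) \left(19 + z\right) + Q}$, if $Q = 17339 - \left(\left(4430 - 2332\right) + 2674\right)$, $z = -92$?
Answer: $2 \sqrt{1919} \approx 87.613$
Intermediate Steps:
$Q = 12567$ ($Q = 17339 - \left(2098 + 2674\right) = 17339 - 4772 = 12567$)
$\sqrt{\left(48 - -19\right) \left(19 + z\right) + Q} = \sqrt{\left(48 - -19\right) \left(19 - 92\right) + 12567} = \sqrt{\left(48 + 19\right) \left(-73\right) + 12567} = \sqrt{67 \left(-73\right) + 12567} = \sqrt{-4891 + 12567} = \sqrt{7676} = 2 \sqrt{1919}$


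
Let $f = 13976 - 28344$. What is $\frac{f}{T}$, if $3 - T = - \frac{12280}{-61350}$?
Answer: $- \frac{88147680}{17177} \approx -5131.7$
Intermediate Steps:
$T = \frac{17177}{6135}$ ($T = 3 - - \frac{12280}{-61350} = 3 - \left(-12280\right) \left(- \frac{1}{61350}\right) = 3 - \frac{1228}{6135} = \frac{17177}{6135} \approx 2.7998$)
$f = -14368$
$\frac{f}{T} = - \frac{14368}{\frac{17177}{6135}} = \left(-14368\right) \frac{6135}{17177} = - \frac{88147680}{17177}$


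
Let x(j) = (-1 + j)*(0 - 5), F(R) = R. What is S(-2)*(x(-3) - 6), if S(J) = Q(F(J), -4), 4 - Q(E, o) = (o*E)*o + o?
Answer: 560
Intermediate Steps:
Q(E, o) = 4 - o - E*o² (Q(E, o) = 4 - ((o*E)*o + o) = 4 - ((E*o)*o + o) = 4 - (E*o² + o) = 4 - (o + E*o²) = 4 + (-o - E*o²) = 4 - o - E*o²)
S(J) = 8 - 16*J (S(J) = 4 - 1*(-4) - 1*J*(-4)² = 4 + 4 - 1*J*16 = 4 + 4 - 16*J = 8 - 16*J)
x(j) = 5 - 5*j (x(j) = (-1 + j)*(-5) = 5 - 5*j)
S(-2)*(x(-3) - 6) = (8 - 16*(-2))*((5 - 5*(-3)) - 6) = (8 + 32)*((5 + 15) - 6) = 40*(20 - 6) = 40*14 = 560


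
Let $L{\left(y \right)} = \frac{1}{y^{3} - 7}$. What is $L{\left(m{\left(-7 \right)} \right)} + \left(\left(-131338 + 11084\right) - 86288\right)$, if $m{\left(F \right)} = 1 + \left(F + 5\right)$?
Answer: $- \frac{1652337}{8} \approx -2.0654 \cdot 10^{5}$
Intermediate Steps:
$m{\left(F \right)} = 6 + F$ ($m{\left(F \right)} = 1 + \left(5 + F\right) = 6 + F$)
$L{\left(y \right)} = \frac{1}{-7 + y^{3}}$
$L{\left(m{\left(-7 \right)} \right)} + \left(\left(-131338 + 11084\right) - 86288\right) = \frac{1}{-7 + \left(6 - 7\right)^{3}} + \left(\left(-131338 + 11084\right) - 86288\right) = \frac{1}{-7 + \left(-1\right)^{3}} - 206542 = \frac{1}{-7 - 1} - 206542 = \frac{1}{-8} - 206542 = - \frac{1}{8} - 206542 = - \frac{1652337}{8}$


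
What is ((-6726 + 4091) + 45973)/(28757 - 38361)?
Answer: -21669/4802 ≈ -4.5125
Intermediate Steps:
((-6726 + 4091) + 45973)/(28757 - 38361) = (-2635 + 45973)/(-9604) = 43338*(-1/9604) = -21669/4802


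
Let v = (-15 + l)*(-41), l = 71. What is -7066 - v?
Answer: -4770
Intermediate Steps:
v = -2296 (v = (-15 + 71)*(-41) = 56*(-41) = -2296)
-7066 - v = -7066 - 1*(-2296) = -7066 + 2296 = -4770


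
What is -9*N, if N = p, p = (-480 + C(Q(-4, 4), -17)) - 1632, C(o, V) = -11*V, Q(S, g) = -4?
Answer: 17325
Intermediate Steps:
p = -1925 (p = (-480 - 11*(-17)) - 1632 = (-480 + 187) - 1632 = -293 - 1632 = -1925)
N = -1925
-9*N = -9*(-1925) = 17325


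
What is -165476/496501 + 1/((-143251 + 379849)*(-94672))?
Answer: -3706530988723957/11121228106709856 ≈ -0.33328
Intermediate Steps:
-165476/496501 + 1/((-143251 + 379849)*(-94672)) = -165476*1/496501 - 1/94672/236598 = -165476/496501 + (1/236598)*(-1/94672) = -165476/496501 - 1/22399205856 = -3706530988723957/11121228106709856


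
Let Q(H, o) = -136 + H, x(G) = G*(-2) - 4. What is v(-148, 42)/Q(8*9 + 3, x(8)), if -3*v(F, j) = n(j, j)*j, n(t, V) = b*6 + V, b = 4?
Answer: 924/61 ≈ 15.148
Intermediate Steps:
n(t, V) = 24 + V (n(t, V) = 4*6 + V = 24 + V)
x(G) = -4 - 2*G (x(G) = -2*G - 4 = -4 - 2*G)
v(F, j) = -j*(24 + j)/3 (v(F, j) = -(24 + j)*j/3 = -j*(24 + j)/3)
v(-148, 42)/Q(8*9 + 3, x(8)) = (-1/3*42*(24 + 42))/(-136 + (8*9 + 3)) = (-1/3*42*66)/(-136 + (72 + 3)) = -924/(-136 + 75) = -924/(-61) = -924*(-1/61) = 924/61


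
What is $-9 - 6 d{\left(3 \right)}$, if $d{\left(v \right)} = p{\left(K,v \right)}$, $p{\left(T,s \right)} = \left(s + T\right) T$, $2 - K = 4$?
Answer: $3$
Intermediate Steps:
$K = -2$ ($K = 2 - 4 = -2$)
$p{\left(T,s \right)} = T \left(T + s\right)$ ($p{\left(T,s \right)} = \left(T + s\right) T = T \left(T + s\right)$)
$d{\left(v \right)} = 4 - 2 v$ ($d{\left(v \right)} = - 2 \left(-2 + v\right) = 4 - 2 v$)
$-9 - 6 d{\left(3 \right)} = -9 - 6 \left(4 - 6\right) = -9 - -12 = -9 + 12 = 3$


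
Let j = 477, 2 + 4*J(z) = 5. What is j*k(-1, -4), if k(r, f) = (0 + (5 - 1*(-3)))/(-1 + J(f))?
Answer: -15264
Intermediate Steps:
J(z) = ¾ (J(z) = -½ + (¼)*5 = -½ + 5/4 = ¾)
k(r, f) = -32 (k(r, f) = (0 + (5 - 1*(-3)))/(-1 + ¾) = (0 + (5 + 3))/(-¼) = (0 + 8)*(-4) = 8*(-4) = -32)
j*k(-1, -4) = 477*(-32) = -15264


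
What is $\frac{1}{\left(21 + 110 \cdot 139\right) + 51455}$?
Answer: $\frac{1}{66766} \approx 1.4978 \cdot 10^{-5}$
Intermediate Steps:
$\frac{1}{\left(21 + 110 \cdot 139\right) + 51455} = \frac{1}{\left(21 + 15290\right) + 51455} = \frac{1}{15311 + 51455} = \frac{1}{66766}$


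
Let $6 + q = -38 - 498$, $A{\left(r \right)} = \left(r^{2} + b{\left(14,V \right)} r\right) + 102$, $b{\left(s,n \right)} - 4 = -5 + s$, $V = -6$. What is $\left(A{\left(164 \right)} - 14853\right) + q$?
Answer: $13735$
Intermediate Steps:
$b{\left(s,n \right)} = -1 + s$ ($b{\left(s,n \right)} = 4 + \left(-5 + s\right) = -1 + s$)
$A{\left(r \right)} = 102 + r^{2} + 13 r$ ($A{\left(r \right)} = \left(r^{2} + \left(-1 + 14\right) r\right) + 102 = \left(r^{2} + 13 r\right) + 102 = 102 + r^{2} + 13 r$)
$q = -542$ ($q = -6 - 536 = -542$)
$\left(A{\left(164 \right)} - 14853\right) + q = \left(\left(102 + 164^{2} + 13 \cdot 164\right) - 14853\right) - 542 = \left(\left(102 + 26896 + 2132\right) - 14853\right) - 542 = \left(29130 - 14853\right) - 542 = 14277 - 542 = 13735$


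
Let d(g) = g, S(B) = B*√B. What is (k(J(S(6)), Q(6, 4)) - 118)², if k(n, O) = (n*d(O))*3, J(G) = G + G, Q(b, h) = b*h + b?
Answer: 7012324 - 254880*√6 ≈ 6.3880e+6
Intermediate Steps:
S(B) = B^(3/2)
Q(b, h) = b + b*h
J(G) = 2*G
k(n, O) = 3*O*n (k(n, O) = (n*O)*3 = (O*n)*3 = 3*O*n)
(k(J(S(6)), Q(6, 4)) - 118)² = (3*(6*(1 + 4))*(2*6^(3/2)) - 118)² = (3*(6*5)*(2*(6*√6)) - 118)² = (3*30*(12*√6) - 118)² = (1080*√6 - 118)² = (-118 + 1080*√6)²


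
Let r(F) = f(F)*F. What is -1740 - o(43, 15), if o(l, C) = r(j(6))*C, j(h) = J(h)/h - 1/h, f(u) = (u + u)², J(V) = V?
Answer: -31945/18 ≈ -1774.7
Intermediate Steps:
f(u) = 4*u² (f(u) = (2*u)² = 4*u²)
j(h) = 1 - 1/h (j(h) = h/h - 1/h = 1 - 1/h)
r(F) = 4*F³ (r(F) = (4*F²)*F = 4*F³)
o(l, C) = 125*C/54 (o(l, C) = (4*((-1 + 6)/6)³)*C = (4*((⅙)*5)³)*C = (4*(⅚)³)*C = (4*(125/216))*C = 125*C/54)
-1740 - o(43, 15) = -1740 - 125*15/54 = -1740 - 1*625/18 = -1740 - 625/18 = -31945/18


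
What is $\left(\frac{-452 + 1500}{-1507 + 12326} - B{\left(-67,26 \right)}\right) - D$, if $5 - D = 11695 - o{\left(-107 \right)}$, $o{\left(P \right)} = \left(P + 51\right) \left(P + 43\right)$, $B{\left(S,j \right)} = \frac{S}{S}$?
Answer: $\frac{87689043}{10819} \approx 8105.1$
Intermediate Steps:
$B{\left(S,j \right)} = 1$
$o{\left(P \right)} = \left(43 + P\right) \left(51 + P\right)$ ($o{\left(P \right)} = \left(51 + P\right) \left(43 + P\right) = \left(43 + P\right) \left(51 + P\right)$)
$D = -8106$ ($D = 5 - \left(11695 - \left(2193 + \left(-107\right)^{2} + 94 \left(-107\right)\right)\right) = 5 - \left(11695 - \left(2193 + 11449 - 10058\right)\right) = 5 - \left(11695 - 3584\right) = 5 - 8111 = -8106$)
$\left(\frac{-452 + 1500}{-1507 + 12326} - B{\left(-67,26 \right)}\right) - D = \left(\frac{-452 + 1500}{-1507 + 12326} - 1\right) - -8106 = \left(\frac{1048}{10819} - 1\right) + 8106 = - \frac{9771}{10819} + 8106 = \frac{87689043}{10819}$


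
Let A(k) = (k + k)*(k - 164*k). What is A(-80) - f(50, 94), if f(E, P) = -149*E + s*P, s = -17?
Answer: -2077352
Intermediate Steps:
f(E, P) = -149*E - 17*P
A(k) = -326*k² (A(k) = (2*k)*(-163*k) = -326*k²)
A(-80) - f(50, 94) = -326*(-80)² - (-149*50 - 17*94) = -326*6400 - (-7450 - 1598) = -2086400 - 1*(-9048) = -2086400 + 9048 = -2077352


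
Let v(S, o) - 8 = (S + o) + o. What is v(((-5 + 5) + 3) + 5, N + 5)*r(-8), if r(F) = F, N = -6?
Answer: -112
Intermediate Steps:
v(S, o) = 8 + S + 2*o (v(S, o) = 8 + ((S + o) + o) = 8 + (S + 2*o) = 8 + S + 2*o)
v(((-5 + 5) + 3) + 5, N + 5)*r(-8) = (8 + (((-5 + 5) + 3) + 5) + 2*(-6 + 5))*(-8) = (8 + ((0 + 3) + 5) + 2*(-1))*(-8) = (8 + (3 + 5) - 2)*(-8) = (8 + 8 - 2)*(-8) = 14*(-8) = -112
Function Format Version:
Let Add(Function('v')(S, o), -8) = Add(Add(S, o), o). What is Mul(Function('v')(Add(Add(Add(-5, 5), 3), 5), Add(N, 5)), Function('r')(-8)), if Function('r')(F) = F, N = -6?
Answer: -112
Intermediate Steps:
Function('v')(S, o) = Add(8, S, Mul(2, o)) (Function('v')(S, o) = Add(8, Add(Add(S, o), o)) = Add(8, Add(S, Mul(2, o))) = Add(8, S, Mul(2, o)))
Mul(Function('v')(Add(Add(Add(-5, 5), 3), 5), Add(N, 5)), Function('r')(-8)) = Mul(Add(8, Add(Add(Add(-5, 5), 3), 5), Mul(2, Add(-6, 5))), -8) = Mul(Add(8, Add(Add(0, 3), 5), Mul(2, -1)), -8) = Mul(Add(8, Add(3, 5), -2), -8) = Mul(Add(8, 8, -2), -8) = Mul(14, -8) = -112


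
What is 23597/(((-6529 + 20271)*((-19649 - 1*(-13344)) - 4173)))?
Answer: -23597/143988676 ≈ -0.00016388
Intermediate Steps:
23597/(((-6529 + 20271)*((-19649 - 1*(-13344)) - 4173))) = 23597/((13742*((-19649 + 13344) - 4173))) = 23597/((13742*(-6305 - 4173))) = 23597/((13742*(-10478))) = 23597/(-143988676) = 23597*(-1/143988676) = -23597/143988676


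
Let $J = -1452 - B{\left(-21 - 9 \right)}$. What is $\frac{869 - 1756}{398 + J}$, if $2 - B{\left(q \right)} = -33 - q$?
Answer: $\frac{887}{1059} \approx 0.83758$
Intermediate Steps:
$B{\left(q \right)} = 35 + q$ ($B{\left(q \right)} = 2 - \left(-33 - q\right) = 2 + \left(33 + q\right) = 35 + q$)
$J = -1457$ ($J = -1452 - \left(35 - 30\right) = -1452 - 5 = -1457$)
$\frac{869 - 1756}{398 + J} = \frac{869 - 1756}{398 - 1457} = - \frac{887}{-1059} = \left(-887\right) \left(- \frac{1}{1059}\right) = \frac{887}{1059}$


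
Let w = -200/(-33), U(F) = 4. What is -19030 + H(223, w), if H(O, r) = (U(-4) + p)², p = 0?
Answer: -19014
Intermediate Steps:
w = 200/33 (w = -200*(-1/33) = 200/33 ≈ 6.0606)
H(O, r) = 16 (H(O, r) = (4 + 0)² = 4² = 16)
-19030 + H(223, w) = -19030 + 16 = -19014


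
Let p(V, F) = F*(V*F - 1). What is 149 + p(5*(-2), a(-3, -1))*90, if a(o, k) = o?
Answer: -7681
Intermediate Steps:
p(V, F) = F*(-1 + F*V) (p(V, F) = F*(F*V - 1) = F*(-1 + F*V))
149 + p(5*(-2), a(-3, -1))*90 = 149 - 3*(-1 - 15*(-2))*90 = 149 - 3*(-1 - 3*(-10))*90 = 149 - 3*(-1 + 30)*90 = 149 - 3*29*90 = 149 - 87*90 = 149 - 7830 = -7681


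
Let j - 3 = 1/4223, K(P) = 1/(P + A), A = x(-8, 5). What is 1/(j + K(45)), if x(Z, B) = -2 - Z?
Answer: 215373/650393 ≈ 0.33114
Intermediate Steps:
A = 6 (A = -2 - 1*(-8) = -2 + 8 = 6)
K(P) = 1/(6 + P) (K(P) = 1/(P + 6) = 1/(6 + P))
j = 12670/4223 (j = 3 + 1/4223 = 12670/4223 ≈ 3.0002)
1/(j + K(45)) = 1/(12670/4223 + 1/(6 + 45)) = 1/(12670/4223 + 1/51) = 1/(650393/215373) = 215373/650393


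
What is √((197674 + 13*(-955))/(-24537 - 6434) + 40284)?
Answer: √38634789590355/30971 ≈ 200.69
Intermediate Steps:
√((197674 + 13*(-955))/(-24537 - 6434) + 40284) = √((197674 - 12415)/(-30971) + 40284) = √(185259*(-1/30971) + 40284) = √(-185259/30971 + 40284) = √(1247450505/30971) = √38634789590355/30971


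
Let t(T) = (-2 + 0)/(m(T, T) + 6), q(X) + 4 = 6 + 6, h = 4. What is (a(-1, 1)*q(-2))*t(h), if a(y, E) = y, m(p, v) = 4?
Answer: 8/5 ≈ 1.6000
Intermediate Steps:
q(X) = 8 (q(X) = -4 + (6 + 6) = -4 + 12 = 8)
t(T) = -⅕ (t(T) = (-2 + 0)/(4 + 6) = -2/10 = -2*⅒ = -⅕)
(a(-1, 1)*q(-2))*t(h) = -1*8*(-⅕) = -8*(-⅕) = 8/5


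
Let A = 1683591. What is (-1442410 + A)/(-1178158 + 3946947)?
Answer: 241181/2768789 ≈ 0.087107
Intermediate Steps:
(-1442410 + A)/(-1178158 + 3946947) = (-1442410 + 1683591)/(-1178158 + 3946947) = 241181/2768789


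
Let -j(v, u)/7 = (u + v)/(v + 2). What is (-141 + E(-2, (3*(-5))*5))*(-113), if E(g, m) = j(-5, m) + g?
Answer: 111757/3 ≈ 37252.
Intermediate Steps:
j(v, u) = -7*(u + v)/(2 + v) (j(v, u) = -7*(u + v)/(v + 2) = -7*(u + v)/(2 + v))
E(g, m) = -35/3 + g + 7*m/3 (E(g, m) = 7*(-m - 1*(-5))/(2 - 5) + g = 7*(-m + 5)/(-3) + g = 7*(-⅓)*(5 - m) + g = (-35/3 + 7*m/3) + g = -35/3 + g + 7*m/3)
(-141 + E(-2, (3*(-5))*5))*(-113) = (-141 + (-35/3 - 2 + 7*((3*(-5))*5)/3))*(-113) = (-141 + (-35/3 - 2 + 7*(-15*5)/3))*(-113) = (-141 + (-35/3 - 2 + (7/3)*(-75)))*(-113) = (-141 + (-35/3 - 2 - 175))*(-113) = (-141 - 566/3)*(-113) = -989/3*(-113) = 111757/3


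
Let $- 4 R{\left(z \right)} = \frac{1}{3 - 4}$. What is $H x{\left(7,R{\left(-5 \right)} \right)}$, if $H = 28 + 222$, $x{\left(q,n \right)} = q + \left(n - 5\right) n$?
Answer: $\frac{11625}{8} \approx 1453.1$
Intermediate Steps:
$R{\left(z \right)} = \frac{1}{4}$ ($R{\left(z \right)} = - \frac{1}{4 \left(3 - 4\right)} = - \frac{1}{4 \left(-1\right)} = \left(- \frac{1}{4}\right) \left(-1\right) = \frac{1}{4}$)
$x{\left(q,n \right)} = q + n \left(-5 + n\right)$ ($x{\left(q,n \right)} = q + \left(n - 5\right) n = q + \left(-5 + n\right) n = q + n \left(-5 + n\right)$)
$H = 250$
$H x{\left(7,R{\left(-5 \right)} \right)} = 250 \left(7 + \left(\frac{1}{4}\right)^{2} - \frac{5}{4}\right) = 250 \left(7 + \frac{1}{16} - \frac{5}{4}\right) = 250 \cdot \frac{93}{16} = \frac{11625}{8}$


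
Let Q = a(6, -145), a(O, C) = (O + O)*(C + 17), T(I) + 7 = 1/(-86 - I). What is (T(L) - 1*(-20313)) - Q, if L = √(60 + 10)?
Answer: 80007203/3663 + √70/7326 ≈ 21842.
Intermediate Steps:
L = √70 ≈ 8.3666
T(I) = -7 + 1/(-86 - I)
a(O, C) = 2*O*(17 + C) (a(O, C) = (2*O)*(17 + C) = 2*O*(17 + C))
Q = -1536 (Q = 2*6*(17 - 145) = 2*6*(-128) = -1536)
(T(L) - 1*(-20313)) - Q = ((-603 - 7*√70)/(86 + √70) - 1*(-20313)) - 1*(-1536) = ((-603 - 7*√70)/(86 + √70) + 20313) + 1536 = (20313 + (-603 - 7*√70)/(86 + √70)) + 1536 = 21849 + (-603 - 7*√70)/(86 + √70)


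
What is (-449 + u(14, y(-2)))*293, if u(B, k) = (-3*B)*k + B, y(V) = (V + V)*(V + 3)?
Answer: -78231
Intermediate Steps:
y(V) = 2*V*(3 + V) (y(V) = (2*V)*(3 + V) = 2*V*(3 + V))
u(B, k) = B - 3*B*k (u(B, k) = -3*B*k + B = B - 3*B*k)
(-449 + u(14, y(-2)))*293 = (-449 + 14*(1 - 6*(-2)*(3 - 2)))*293 = (-449 + 14*(1 - 6*(-2)))*293 = (-449 + 14*(1 - 3*(-4)))*293 = (-449 + 14*(1 + 12))*293 = (-449 + 14*13)*293 = (-449 + 182)*293 = -267*293 = -78231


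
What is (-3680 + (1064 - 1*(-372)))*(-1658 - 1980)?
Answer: 8163672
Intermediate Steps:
(-3680 + (1064 - 1*(-372)))*(-1658 - 1980) = (-3680 + (1064 + 372))*(-3638) = (-3680 + 1436)*(-3638) = -2244*(-3638) = 8163672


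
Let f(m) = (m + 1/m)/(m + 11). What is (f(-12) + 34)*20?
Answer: 2765/3 ≈ 921.67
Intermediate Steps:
f(m) = (m + 1/m)/(11 + m)
(f(-12) + 34)*20 = ((1 + (-12)²)/((-12)*(11 - 12)) + 34)*20 = (-1/12*(1 + 144)/(-1) + 34)*20 = (-1/12*(-1)*145 + 34)*20 = (145/12 + 34)*20 = (553/12)*20 = 2765/3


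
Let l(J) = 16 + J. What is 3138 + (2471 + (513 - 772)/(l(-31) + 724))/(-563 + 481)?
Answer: 90342682/29069 ≈ 3107.9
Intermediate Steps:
3138 + (2471 + (513 - 772)/(l(-31) + 724))/(-563 + 481) = 3138 + (2471 + (513 - 772)/((16 - 31) + 724))/(-563 + 481) = 3138 + (2471 - 259/(-15 + 724))/(-82) = 3138 + (2471 - 259/709)*(-1/82) = 3138 + (1751680/709)*(-1/82) = 3138 - 875840/29069 = 90342682/29069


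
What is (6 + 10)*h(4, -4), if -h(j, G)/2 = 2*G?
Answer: 256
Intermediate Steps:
h(j, G) = -4*G
(6 + 10)*h(4, -4) = (6 + 10)*(-4*(-4)) = 16*16 = 256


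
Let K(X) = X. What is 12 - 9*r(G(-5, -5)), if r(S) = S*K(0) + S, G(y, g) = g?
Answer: 57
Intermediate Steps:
r(S) = S (r(S) = S*0 + S = 0 + S = S)
12 - 9*r(G(-5, -5)) = 12 - 9*(-5) = 12 + 45 = 57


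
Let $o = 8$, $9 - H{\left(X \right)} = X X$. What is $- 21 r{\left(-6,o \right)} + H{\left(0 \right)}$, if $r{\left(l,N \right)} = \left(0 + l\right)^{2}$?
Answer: $-747$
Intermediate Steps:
$H{\left(X \right)} = 9 - X^{2}$ ($H{\left(X \right)} = 9 - X X = 9 - X^{2}$)
$r{\left(l,N \right)} = l^{2}$
$- 21 r{\left(-6,o \right)} + H{\left(0 \right)} = - 21 \left(-6\right)^{2} + \left(9 - 0^{2}\right) = \left(-21\right) 36 + \left(9 - 0\right) = -756 + \left(9 + 0\right) = -756 + 9 = -747$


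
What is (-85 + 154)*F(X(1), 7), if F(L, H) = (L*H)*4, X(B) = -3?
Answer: -5796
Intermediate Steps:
F(L, H) = 4*H*L (F(L, H) = (H*L)*4 = 4*H*L)
(-85 + 154)*F(X(1), 7) = (-85 + 154)*(4*7*(-3)) = 69*(-84) = -5796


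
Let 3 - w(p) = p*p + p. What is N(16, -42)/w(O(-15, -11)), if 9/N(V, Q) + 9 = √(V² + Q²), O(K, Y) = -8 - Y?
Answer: -9/1939 - 2*√505/1939 ≈ -0.027821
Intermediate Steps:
w(p) = 3 - p - p² (w(p) = 3 - (p*p + p) = 3 - (p² + p) = 3 - (p + p²) = 3 + (-p - p²) = 3 - p - p²)
N(V, Q) = 9/(-9 + √(Q² + V²)) (N(V, Q) = 9/(-9 + √(V² + Q²)) = 9/(-9 + √(Q² + V²)))
N(16, -42)/w(O(-15, -11)) = (9/(-9 + √((-42)² + 16²)))/(3 - (-8 - 1*(-11)) - (-8 - 1*(-11))²) = (9/(-9 + √(1764 + 256)))/(3 - (-8 + 11) - (-8 + 11)²) = (9/(-9 + √2020))/(3 - 1*3 - 1*3²) = (9/(-9 + 2*√505))/(3 - 3 - 1*9) = (9/(-9 + 2*√505))/(3 - 3 - 9) = (9/(-9 + 2*√505))/(-9) = (9/(-9 + 2*√505))*(-⅑) = -1/(-9 + 2*√505)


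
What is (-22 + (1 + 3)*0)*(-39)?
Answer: 858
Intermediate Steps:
(-22 + (1 + 3)*0)*(-39) = (-22 + 4*0)*(-39) = (-22 + 0)*(-39) = -22*(-39) = 858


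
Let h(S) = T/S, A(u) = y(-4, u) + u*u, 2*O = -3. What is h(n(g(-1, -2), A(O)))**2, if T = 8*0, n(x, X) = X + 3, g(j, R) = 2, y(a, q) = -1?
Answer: 0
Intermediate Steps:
O = -3/2 (O = (1/2)*(-3) = -3/2 ≈ -1.5000)
A(u) = -1 + u**2 (A(u) = -1 + u*u = -1 + u**2)
n(x, X) = 3 + X
T = 0
h(S) = 0 (h(S) = 0/S = 0)
h(n(g(-1, -2), A(O)))**2 = 0**2 = 0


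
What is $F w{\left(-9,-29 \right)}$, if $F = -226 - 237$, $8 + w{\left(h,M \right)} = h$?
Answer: $7871$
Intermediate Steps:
$w{\left(h,M \right)} = -8 + h$
$F = -463$ ($F = -226 - 237 = -463$)
$F w{\left(-9,-29 \right)} = - 463 \left(-8 - 9\right) = \left(-463\right) \left(-17\right) = 7871$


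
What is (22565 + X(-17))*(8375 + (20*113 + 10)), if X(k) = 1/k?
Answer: 4083464580/17 ≈ 2.4020e+8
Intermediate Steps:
(22565 + X(-17))*(8375 + (20*113 + 10)) = (22565 + 1/(-17))*(8375 + (20*113 + 10)) = (22565 - 1/17)*(8375 + (2260 + 10)) = 383604*(8375 + 2270)/17 = (383604/17)*10645 = 4083464580/17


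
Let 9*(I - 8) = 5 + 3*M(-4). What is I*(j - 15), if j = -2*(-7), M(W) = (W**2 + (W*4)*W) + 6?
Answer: -335/9 ≈ -37.222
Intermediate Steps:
M(W) = 6 + 5*W**2 (M(W) = (W**2 + (4*W)*W) + 6 = (W**2 + 4*W**2) + 6 = 5*W**2 + 6 = 6 + 5*W**2)
I = 335/9 (I = 8 + (5 + 3*(6 + 5*(-4)**2))/9 = 8 + (5 + 3*(6 + 5*16))/9 = 8 + (5 + 3*(6 + 80))/9 = 8 + (5 + 3*86)/9 = 8 + (5 + 258)/9 = 8 + (1/9)*263 = 8 + 263/9 = 335/9 ≈ 37.222)
j = 14
I*(j - 15) = 335*(14 - 15)/9 = (335/9)*(-1) = -335/9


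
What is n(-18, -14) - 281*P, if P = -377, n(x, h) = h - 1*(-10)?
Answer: 105933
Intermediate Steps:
n(x, h) = 10 + h (n(x, h) = h + 10 = 10 + h)
n(-18, -14) - 281*P = (10 - 14) - 281*(-377) = -4 + 105937 = 105933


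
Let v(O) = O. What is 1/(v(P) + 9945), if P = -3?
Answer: 1/9942 ≈ 0.00010058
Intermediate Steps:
1/(v(P) + 9945) = 1/(-3 + 9945) = 1/9942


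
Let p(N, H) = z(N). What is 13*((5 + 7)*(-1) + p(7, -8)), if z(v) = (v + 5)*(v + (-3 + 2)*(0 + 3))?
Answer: 468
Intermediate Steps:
z(v) = (-3 + v)*(5 + v) (z(v) = (5 + v)*(v - 1*3) = (5 + v)*(v - 3) = (5 + v)*(-3 + v) = (-3 + v)*(5 + v))
p(N, H) = -15 + N² + 2*N
13*((5 + 7)*(-1) + p(7, -8)) = 13*((5 + 7)*(-1) + (-15 + 7² + 2*7)) = 13*(12*(-1) + (-15 + 49 + 14)) = 13*(-12 + 48) = 13*36 = 468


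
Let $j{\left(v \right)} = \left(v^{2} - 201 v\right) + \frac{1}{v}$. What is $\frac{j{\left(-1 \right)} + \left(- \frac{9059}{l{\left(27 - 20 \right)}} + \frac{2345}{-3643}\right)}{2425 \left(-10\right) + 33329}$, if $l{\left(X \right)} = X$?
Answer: $- \frac{27892651}{231523579} \approx -0.12047$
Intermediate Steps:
$j{\left(v \right)} = \frac{1}{v} + v^{2} - 201 v$
$\frac{j{\left(-1 \right)} + \left(- \frac{9059}{l{\left(27 - 20 \right)}} + \frac{2345}{-3643}\right)}{2425 \left(-10\right) + 33329} = \frac{\frac{1 + \left(-1\right)^{2} \left(-201 - 1\right)}{-1} + \left(- \frac{9059}{27 - 20} + \frac{2345}{-3643}\right)}{2425 \left(-10\right) + 33329} = \frac{- (1 + 1 \left(-202\right)) + \left(- \frac{9059}{7} + 2345 \left(- \frac{1}{3643}\right)\right)}{-24250 + 33329} = \frac{- (1 - 202) - \frac{33018352}{25501}}{9079} = \left(\left(-1\right) \left(-201\right) - \frac{33018352}{25501}\right) \frac{1}{9079} = \left(201 - \frac{33018352}{25501}\right) \frac{1}{9079} = \left(- \frac{27892651}{25501}\right) \frac{1}{9079} = - \frac{27892651}{231523579}$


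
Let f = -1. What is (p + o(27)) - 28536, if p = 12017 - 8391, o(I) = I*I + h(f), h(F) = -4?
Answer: -24185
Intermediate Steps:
o(I) = -4 + I² (o(I) = I*I - 4 = I² - 4 = -4 + I²)
p = 3626
(p + o(27)) - 28536 = (3626 + (-4 + 27²)) - 28536 = (3626 + (-4 + 729)) - 28536 = (3626 + 725) - 28536 = 4351 - 28536 = -24185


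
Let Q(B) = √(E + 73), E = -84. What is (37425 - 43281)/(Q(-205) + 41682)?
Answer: -244089792/1737389135 + 5856*I*√11/1737389135 ≈ -0.14049 + 1.1179e-5*I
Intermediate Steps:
Q(B) = I*√11 (Q(B) = √(-84 + 73) = √(-11) = I*√11)
(37425 - 43281)/(Q(-205) + 41682) = (37425 - 43281)/(I*√11 + 41682) = -5856/(41682 + I*√11)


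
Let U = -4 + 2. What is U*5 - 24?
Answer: -34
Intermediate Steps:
U = -2
U*5 - 24 = -2*5 - 24 = -10 - 24 = -34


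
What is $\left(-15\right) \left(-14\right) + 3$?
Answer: $213$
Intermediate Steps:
$\left(-15\right) \left(-14\right) + 3 = 210 + 3 = 213$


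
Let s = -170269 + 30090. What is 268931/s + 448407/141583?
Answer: 1906245160/1526689489 ≈ 1.2486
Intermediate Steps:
s = -140179
268931/s + 448407/141583 = 268931/(-140179) + 448407/141583 = 268931*(-1/140179) + 448407*(1/141583) = -20687/10783 + 448407/141583 = 1906245160/1526689489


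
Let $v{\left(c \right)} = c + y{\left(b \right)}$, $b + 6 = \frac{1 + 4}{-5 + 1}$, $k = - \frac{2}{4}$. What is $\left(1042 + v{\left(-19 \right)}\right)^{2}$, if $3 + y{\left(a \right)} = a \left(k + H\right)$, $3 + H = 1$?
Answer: $\frac{68973025}{64} \approx 1.0777 \cdot 10^{6}$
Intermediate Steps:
$H = -2$ ($H = -3 + 1 = -2$)
$k = - \frac{1}{2}$ ($k = \left(-2\right) \frac{1}{4} = - \frac{1}{2} \approx -0.5$)
$b = - \frac{29}{4}$ ($b = -6 + \frac{1 + 4}{-5 + 1} = -6 + \frac{5}{-4} = -6 + 5 \left(- \frac{1}{4}\right) = -6 - \frac{5}{4} = - \frac{29}{4} \approx -7.25$)
$y{\left(a \right)} = -3 - \frac{5 a}{2}$ ($y{\left(a \right)} = -3 + a \left(- \frac{1}{2} - 2\right) = -3 + a \left(- \frac{5}{2}\right) = -3 - \frac{5 a}{2}$)
$v{\left(c \right)} = \frac{121}{8} + c$ ($v{\left(c \right)} = c - - \frac{121}{8} = c + \left(-3 + \frac{145}{8}\right) = c + \frac{121}{8} = \frac{121}{8} + c$)
$\left(1042 + v{\left(-19 \right)}\right)^{2} = \left(1042 + \left(\frac{121}{8} - 19\right)\right)^{2} = \left(1042 - \frac{31}{8}\right)^{2} = \left(\frac{8305}{8}\right)^{2} = \frac{68973025}{64}$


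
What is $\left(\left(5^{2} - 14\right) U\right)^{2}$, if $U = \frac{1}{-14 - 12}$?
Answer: $\frac{121}{676} \approx 0.17899$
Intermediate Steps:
$U = - \frac{1}{26}$ ($U = \frac{1}{-26} = - \frac{1}{26} \approx -0.038462$)
$\left(\left(5^{2} - 14\right) U\right)^{2} = \left(\left(5^{2} - 14\right) \left(- \frac{1}{26}\right)\right)^{2} = \left(\left(25 - 14\right) \left(- \frac{1}{26}\right)\right)^{2} = \left(11 \left(- \frac{1}{26}\right)\right)^{2} = \left(- \frac{11}{26}\right)^{2} = \frac{121}{676}$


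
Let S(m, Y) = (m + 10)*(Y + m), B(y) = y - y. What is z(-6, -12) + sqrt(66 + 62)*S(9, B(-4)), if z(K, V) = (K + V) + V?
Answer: -30 + 1368*sqrt(2) ≈ 1904.6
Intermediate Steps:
B(y) = 0
z(K, V) = K + 2*V
S(m, Y) = (10 + m)*(Y + m)
z(-6, -12) + sqrt(66 + 62)*S(9, B(-4)) = (-6 + 2*(-12)) + sqrt(66 + 62)*(9**2 + 10*0 + 10*9 + 0*9) = (-6 - 24) + sqrt(128)*(81 + 0 + 90 + 0) = -30 + (8*sqrt(2))*171 = -30 + 1368*sqrt(2)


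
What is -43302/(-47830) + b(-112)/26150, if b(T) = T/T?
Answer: 113239513/125075450 ≈ 0.90537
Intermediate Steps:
b(T) = 1
-43302/(-47830) + b(-112)/26150 = -43302/(-47830) + 1/26150 = -43302*(-1/47830) + 1*(1/26150) = 21651/23915 + 1/26150 = 113239513/125075450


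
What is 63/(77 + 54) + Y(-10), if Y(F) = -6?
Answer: -723/131 ≈ -5.5191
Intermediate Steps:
63/(77 + 54) + Y(-10) = 63/(77 + 54) - 6 = 63/131 - 6 = -723/131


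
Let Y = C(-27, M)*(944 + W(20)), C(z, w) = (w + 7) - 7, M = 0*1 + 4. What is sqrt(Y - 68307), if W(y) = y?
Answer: I*sqrt(64451) ≈ 253.87*I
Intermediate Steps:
M = 4 (M = 0 + 4 = 4)
C(z, w) = w (C(z, w) = (7 + w) - 7 = w)
Y = 3856 (Y = 4*(944 + 20) = 4*964 = 3856)
sqrt(Y - 68307) = sqrt(3856 - 68307) = sqrt(-64451) = I*sqrt(64451)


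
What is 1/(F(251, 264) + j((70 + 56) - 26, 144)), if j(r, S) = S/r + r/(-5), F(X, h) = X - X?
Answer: -25/464 ≈ -0.053879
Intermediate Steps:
F(X, h) = 0
j(r, S) = -r/5 + S/r (j(r, S) = S/r + r*(-⅕) = S/r - r/5 = -r/5 + S/r)
1/(F(251, 264) + j((70 + 56) - 26, 144)) = 1/(0 + (-((70 + 56) - 26)/5 + 144/((70 + 56) - 26))) = 1/(0 + (-(126 - 26)/5 + 144/(126 - 26))) = 1/(0 + (-⅕*100 + 144/100)) = 1/(0 + (-20 + 144*(1/100))) = 1/(0 + (-20 + 36/25)) = 1/(0 - 464/25) = 1/(-464/25) = -25/464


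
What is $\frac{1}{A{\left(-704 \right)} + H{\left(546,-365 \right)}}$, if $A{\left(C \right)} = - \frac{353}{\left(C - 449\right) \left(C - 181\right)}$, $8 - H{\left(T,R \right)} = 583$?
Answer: $- \frac{1020405}{586733228} \approx -0.0017391$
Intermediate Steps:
$H{\left(T,R \right)} = -575$ ($H{\left(T,R \right)} = 8 - 583 = -575$)
$A{\left(C \right)} = - \frac{353}{\left(-449 + C\right) \left(-181 + C\right)}$
$\frac{1}{A{\left(-704 \right)} + H{\left(546,-365 \right)}} = \frac{1}{- \frac{353}{81269 + \left(-704\right)^{2} - -443520} - 575} = \frac{1}{- \frac{353}{81269 + 495616 + 443520} - 575} = \frac{1}{- \frac{353}{1020405} - 575} = \frac{1}{- \frac{586733228}{1020405}} = - \frac{1020405}{586733228}$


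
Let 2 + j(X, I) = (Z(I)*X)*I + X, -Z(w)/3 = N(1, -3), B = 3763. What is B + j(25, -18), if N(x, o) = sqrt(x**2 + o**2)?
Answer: 3786 + 1350*sqrt(10) ≈ 8055.1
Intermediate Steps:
N(x, o) = sqrt(o**2 + x**2)
Z(w) = -3*sqrt(10) (Z(w) = -3*sqrt((-3)**2 + 1**2) = -3*sqrt(9 + 1) = -3*sqrt(10))
j(X, I) = -2 + X - 3*I*X*sqrt(10) (j(X, I) = -2 + (((-3*sqrt(10))*X)*I + X) = -2 + ((-3*X*sqrt(10))*I + X) = -2 + (-3*I*X*sqrt(10) + X) = -2 + (X - 3*I*X*sqrt(10)) = -2 + X - 3*I*X*sqrt(10))
B + j(25, -18) = 3763 + (-2 + 25 - 3*(-18)*25*sqrt(10)) = 3763 + (-2 + 25 + 1350*sqrt(10)) = 3763 + (23 + 1350*sqrt(10)) = 3786 + 1350*sqrt(10)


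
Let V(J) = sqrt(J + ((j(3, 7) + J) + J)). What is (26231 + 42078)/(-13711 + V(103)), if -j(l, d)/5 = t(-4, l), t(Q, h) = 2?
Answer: -936584699/187991222 - 68309*sqrt(299)/187991222 ≈ -4.9883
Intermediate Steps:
j(l, d) = -10 (j(l, d) = -5*2 = -10)
V(J) = sqrt(-10 + 3*J) (V(J) = sqrt(J + ((-10 + J) + J)) = sqrt(J + (-10 + 2*J)) = sqrt(-10 + 3*J))
(26231 + 42078)/(-13711 + V(103)) = (26231 + 42078)/(-13711 + sqrt(-10 + 3*103)) = 68309/(-13711 + sqrt(-10 + 309)) = 68309/(-13711 + sqrt(299))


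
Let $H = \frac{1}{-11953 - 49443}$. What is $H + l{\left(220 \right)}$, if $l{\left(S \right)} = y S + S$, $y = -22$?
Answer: $- \frac{283649521}{61396} \approx -4620.0$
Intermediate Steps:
$H = - \frac{1}{61396}$ ($H = \frac{1}{-61396} = - \frac{1}{61396} \approx -1.6288 \cdot 10^{-5}$)
$l{\left(S \right)} = - 21 S$ ($l{\left(S \right)} = - 22 S + S = - 21 S$)
$H + l{\left(220 \right)} = - \frac{1}{61396} - 4620 = - \frac{283649521}{61396}$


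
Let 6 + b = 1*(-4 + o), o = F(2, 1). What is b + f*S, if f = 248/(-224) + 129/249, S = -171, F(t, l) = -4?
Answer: 201563/2324 ≈ 86.731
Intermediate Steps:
o = -4
b = -14 (b = -6 + 1*(-4 - 4) = -6 + 1*(-8) = -6 - 8 = -14)
f = -1369/2324 (f = 248*(-1/224) + 129*(1/249) = -31/28 + 43/83 = -1369/2324 ≈ -0.58907)
b + f*S = -14 - 1369/2324*(-171) = -14 + 234099/2324 = 201563/2324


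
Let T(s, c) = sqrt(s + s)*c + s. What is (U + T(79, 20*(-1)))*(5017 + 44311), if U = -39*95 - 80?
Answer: -182809568 - 986560*sqrt(158) ≈ -1.9521e+8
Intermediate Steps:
U = -3785 (U = -3705 - 80 = -3785)
T(s, c) = s + c*sqrt(2)*sqrt(s) (T(s, c) = sqrt(2*s)*c + s = (sqrt(2)*sqrt(s))*c + s = c*sqrt(2)*sqrt(s) + s = s + c*sqrt(2)*sqrt(s))
(U + T(79, 20*(-1)))*(5017 + 44311) = (-3785 + (79 + (20*(-1))*sqrt(2)*sqrt(79)))*(5017 + 44311) = (-3785 + (79 - 20*sqrt(2)*sqrt(79)))*49328 = (-3785 + (79 - 20*sqrt(158)))*49328 = (-3706 - 20*sqrt(158))*49328 = -182809568 - 986560*sqrt(158)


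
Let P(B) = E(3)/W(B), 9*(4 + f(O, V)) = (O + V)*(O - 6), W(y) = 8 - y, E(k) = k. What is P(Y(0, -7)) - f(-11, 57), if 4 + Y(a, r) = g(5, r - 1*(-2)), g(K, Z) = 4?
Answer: 6571/72 ≈ 91.264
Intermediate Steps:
Y(a, r) = 0 (Y(a, r) = -4 + 4 = 0)
f(O, V) = -4 + (-6 + O)*(O + V)/9 (f(O, V) = -4 + ((O + V)*(O - 6))/9 = -4 + ((O + V)*(-6 + O))/9 = -4 + ((-6 + O)*(O + V))/9 = -4 + (-6 + O)*(O + V)/9)
P(B) = 3/(8 - B)
P(Y(0, -7)) - f(-11, 57) = -3/(-8 + 0) - (-4 - ⅔*(-11) - ⅔*57 + (⅑)*(-11)² + (⅑)*(-11)*57) = -3/(-8) - (-4 + 22/3 - 38 + (⅑)*121 - 209/3) = -3*(-⅛) - (-4 + 22/3 - 38 + 121/9 - 209/3) = 3/8 - 1*(-818/9) = 3/8 + 818/9 = 6571/72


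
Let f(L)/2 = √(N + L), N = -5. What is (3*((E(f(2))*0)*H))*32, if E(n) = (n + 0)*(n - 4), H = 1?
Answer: 0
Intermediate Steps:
f(L) = 2*√(-5 + L)
E(n) = n*(-4 + n)
(3*((E(f(2))*0)*H))*32 = (3*((((2*√(-5 + 2))*(-4 + 2*√(-5 + 2)))*0)*1))*32 = (3*((((2*√(-3))*(-4 + 2*√(-3)))*0)*1))*32 = (3*((((2*(I*√3))*(-4 + 2*(I*√3)))*0)*1))*32 = (3*((((2*I*√3)*(-4 + 2*I*√3))*0)*1))*32 = (3*(((2*I*√3*(-4 + 2*I*√3))*0)*1))*32 = (3*(0*1))*32 = (3*0)*32 = 0*32 = 0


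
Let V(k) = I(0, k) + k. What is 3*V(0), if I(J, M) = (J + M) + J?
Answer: 0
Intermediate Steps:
I(J, M) = M + 2*J
V(k) = 2*k (V(k) = (k + 2*0) + k = (k + 0) + k = k + k = 2*k)
3*V(0) = 3*(2*0) = 3*0 = 0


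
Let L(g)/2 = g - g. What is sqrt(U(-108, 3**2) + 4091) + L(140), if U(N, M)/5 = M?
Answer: 2*sqrt(1034) ≈ 64.312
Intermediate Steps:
L(g) = 0 (L(g) = 2*(g - g) = 2*0 = 0)
U(N, M) = 5*M
sqrt(U(-108, 3**2) + 4091) + L(140) = sqrt(5*3**2 + 4091) + 0 = sqrt(5*9 + 4091) + 0 = sqrt(45 + 4091) + 0 = sqrt(4136) + 0 = 2*sqrt(1034) + 0 = 2*sqrt(1034)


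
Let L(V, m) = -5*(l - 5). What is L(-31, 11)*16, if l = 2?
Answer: 240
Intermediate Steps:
L(V, m) = 15 (L(V, m) = -5*(2 - 5) = -5*(-3) = 15)
L(-31, 11)*16 = 15*16 = 240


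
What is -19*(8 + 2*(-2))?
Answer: -76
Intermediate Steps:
-19*(8 + 2*(-2)) = -19*(8 - 4) = -19*4 = -76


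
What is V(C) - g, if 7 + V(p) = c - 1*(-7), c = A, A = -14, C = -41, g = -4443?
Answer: 4429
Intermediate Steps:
c = -14
V(p) = -14 (V(p) = -7 + (-14 - 1*(-7)) = -7 + (-14 + 7) = -7 - 7 = -14)
V(C) - g = -14 - 1*(-4443) = -14 + 4443 = 4429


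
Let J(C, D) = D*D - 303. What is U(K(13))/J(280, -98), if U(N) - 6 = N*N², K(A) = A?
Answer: 2203/9301 ≈ 0.23686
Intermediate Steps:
U(N) = 6 + N³ (U(N) = 6 + N*N² = 6 + N³)
J(C, D) = -303 + D² (J(C, D) = D² - 303 = -303 + D²)
U(K(13))/J(280, -98) = (6 + 13³)/(-303 + (-98)²) = (6 + 2197)/(-303 + 9604) = 2203/9301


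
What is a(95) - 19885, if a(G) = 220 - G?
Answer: -19760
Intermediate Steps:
a(95) - 19885 = (220 - 1*95) - 19885 = (220 - 95) - 19885 = 125 - 19885 = -19760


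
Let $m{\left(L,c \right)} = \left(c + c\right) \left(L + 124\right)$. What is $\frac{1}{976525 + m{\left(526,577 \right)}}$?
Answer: $\frac{1}{1726625} \approx 5.7916 \cdot 10^{-7}$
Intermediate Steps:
$m{\left(L,c \right)} = 2 c \left(124 + L\right)$
$\frac{1}{976525 + m{\left(526,577 \right)}} = \frac{1}{976525 + 2 \cdot 577 \left(124 + 526\right)} = \frac{1}{976525 + 2 \cdot 577 \cdot 650} = \frac{1}{976525 + 750100} = \frac{1}{1726625}$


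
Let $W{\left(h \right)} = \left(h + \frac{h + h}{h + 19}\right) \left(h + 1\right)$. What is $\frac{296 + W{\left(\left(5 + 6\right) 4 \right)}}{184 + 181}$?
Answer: $\frac{16372}{2555} \approx 6.4078$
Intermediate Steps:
$W{\left(h \right)} = \left(1 + h\right) \left(h + \frac{2 h}{19 + h}\right)$ ($W{\left(h \right)} = \left(h + \frac{2 h}{19 + h}\right) \left(1 + h\right) = \left(1 + h\right) \left(h + \frac{2 h}{19 + h}\right)$)
$\frac{296 + W{\left(\left(5 + 6\right) 4 \right)}}{184 + 181} = \frac{296 + \frac{\left(5 + 6\right) 4 \left(21 + \left(\left(5 + 6\right) 4\right)^{2} + 22 \left(5 + 6\right) 4\right)}{19 + \left(5 + 6\right) 4}}{184 + 181} = \frac{296 + \frac{11 \cdot 4 \left(21 + \left(11 \cdot 4\right)^{2} + 22 \cdot 11 \cdot 4\right)}{19 + 11 \cdot 4}}{365} = \left(296 + \frac{44 \left(21 + 44^{2} + 22 \cdot 44\right)}{19 + 44}\right) \frac{1}{365} = \left(296 + \frac{44 \left(21 + 1936 + 968\right)}{63}\right) \frac{1}{365} = \left(296 + 44 \cdot \frac{1}{63} \cdot 2925\right) \frac{1}{365} = \left(296 + \frac{14300}{7}\right) \frac{1}{365} = \frac{16372}{7} \cdot \frac{1}{365} = \frac{16372}{2555}$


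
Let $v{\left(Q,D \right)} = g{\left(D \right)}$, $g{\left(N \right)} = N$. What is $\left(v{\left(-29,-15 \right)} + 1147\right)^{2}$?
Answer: $1281424$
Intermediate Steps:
$v{\left(Q,D \right)} = D$
$\left(v{\left(-29,-15 \right)} + 1147\right)^{2} = \left(-15 + 1147\right)^{2} = 1132^{2} = 1281424$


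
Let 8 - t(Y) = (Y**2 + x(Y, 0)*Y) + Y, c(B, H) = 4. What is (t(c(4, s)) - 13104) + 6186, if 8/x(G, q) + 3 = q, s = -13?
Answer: -20758/3 ≈ -6919.3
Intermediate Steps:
x(G, q) = 8/(-3 + q)
t(Y) = 8 - Y**2 + 5*Y/3 (t(Y) = 8 - ((Y**2 + (8/(-3 + 0))*Y) + Y) = 8 - ((Y**2 + (8/(-3))*Y) + Y) = 8 - ((Y**2 + (8*(-1/3))*Y) + Y) = 8 - ((Y**2 - 8*Y/3) + Y) = 8 - (Y**2 - 5*Y/3) = 8 + (-Y**2 + 5*Y/3) = 8 - Y**2 + 5*Y/3)
(t(c(4, s)) - 13104) + 6186 = ((8 - 1*4**2 + (5/3)*4) - 13104) + 6186 = ((8 - 1*16 + 20/3) - 13104) + 6186 = ((8 - 16 + 20/3) - 13104) + 6186 = (-4/3 - 13104) + 6186 = -39316/3 + 6186 = -20758/3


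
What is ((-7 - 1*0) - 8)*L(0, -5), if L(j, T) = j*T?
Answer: 0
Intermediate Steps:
L(j, T) = T*j
((-7 - 1*0) - 8)*L(0, -5) = ((-7 - 1*0) - 8)*(-5*0) = ((-7 + 0) - 8)*0 = (-7 - 8)*0 = -15*0 = 0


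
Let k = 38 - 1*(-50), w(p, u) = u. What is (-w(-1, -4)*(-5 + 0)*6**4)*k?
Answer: -2280960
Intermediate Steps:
k = 88 (k = 38 + 50 = 88)
(-w(-1, -4)*(-5 + 0)*6**4)*k = (-(-4)*(-5 + 0)*6**4)*88 = (-(-4)*(-5)*1296)*88 = (-1*20*1296)*88 = -20*1296*88 = -25920*88 = -2280960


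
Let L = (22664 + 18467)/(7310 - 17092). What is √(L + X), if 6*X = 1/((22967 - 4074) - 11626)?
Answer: 2*I*√70719747378195/8202207 ≈ 2.0505*I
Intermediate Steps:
L = -41131/9782 (L = 41131/(-9782) = 41131*(-1/9782) = -41131/9782 ≈ -4.2048)
X = 1/43602 (X = 1/(6*((22967 - 4074) - 11626)) = 1/(6*(18893 - 11626)) = (⅙)/7267 = (⅙)*(1/7267) = 1/43602 ≈ 2.2935e-5)
√(L + X) = √(-41131/9782 + 1/43602) = √(-448346020/106628691) = 2*I*√70719747378195/8202207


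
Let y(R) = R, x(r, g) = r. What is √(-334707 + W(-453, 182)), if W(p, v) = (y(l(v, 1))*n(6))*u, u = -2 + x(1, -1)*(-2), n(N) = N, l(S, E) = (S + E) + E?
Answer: I*√339123 ≈ 582.34*I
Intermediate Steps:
l(S, E) = S + 2*E (l(S, E) = (E + S) + E = S + 2*E)
u = -4 (u = -2 + 1*(-2) = -2 - 2 = -4)
W(p, v) = -48 - 24*v (W(p, v) = ((v + 2*1)*6)*(-4) = ((v + 2)*6)*(-4) = ((2 + v)*6)*(-4) = (12 + 6*v)*(-4) = -48 - 24*v)
√(-334707 + W(-453, 182)) = √(-334707 + (-48 - 24*182)) = √(-334707 + (-48 - 4368)) = √(-334707 - 4416) = √(-339123) = I*√339123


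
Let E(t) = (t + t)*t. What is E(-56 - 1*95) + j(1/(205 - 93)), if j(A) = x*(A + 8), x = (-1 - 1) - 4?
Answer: 2551021/56 ≈ 45554.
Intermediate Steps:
x = -6 (x = -2 - 4 = -6)
E(t) = 2*t**2 (E(t) = (2*t)*t = 2*t**2)
j(A) = -48 - 6*A (j(A) = -6*(A + 8) = -6*(8 + A) = -48 - 6*A)
E(-56 - 1*95) + j(1/(205 - 93)) = 2*(-56 - 1*95)**2 + (-48 - 6/(205 - 93)) = 2*(-56 - 95)**2 + (-48 - 6/112) = 2*(-151)**2 + (-48 - 6*1/112) = 2*22801 + (-48 - 3/56) = 45602 - 2691/56 = 2551021/56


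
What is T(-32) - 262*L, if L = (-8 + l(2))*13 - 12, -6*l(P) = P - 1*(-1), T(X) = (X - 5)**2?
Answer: 33464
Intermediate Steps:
T(X) = (-5 + X)**2
l(P) = -1/6 - P/6 (l(P) = -(P - 1*(-1))/6 = -(P + 1)/6 = -(1 + P)/6 = -1/6 - P/6)
L = -245/2 (L = (-8 + (-1/6 - 1/6*2))*13 - 12 = (-8 + (-1/6 - 1/3))*13 - 12 = (-8 - 1/2)*13 - 12 = -17/2*13 - 12 = -221/2 - 12 = -245/2 ≈ -122.50)
T(-32) - 262*L = (-5 - 32)**2 - 262*(-245/2) = (-37)**2 + 32095 = 1369 + 32095 = 33464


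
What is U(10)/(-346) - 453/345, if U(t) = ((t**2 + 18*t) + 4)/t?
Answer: -27756/19895 ≈ -1.3951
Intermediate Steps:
U(t) = (4 + t**2 + 18*t)/t
U(10)/(-346) - 453/345 = (18 + 10 + 4/10)/(-346) - 453/345 = (18 + 10 + 4*(1/10))*(-1/346) - 453*1/345 = (18 + 10 + 2/5)*(-1/346) - 151/115 = (142/5)*(-1/346) - 151/115 = -71/865 - 151/115 = -27756/19895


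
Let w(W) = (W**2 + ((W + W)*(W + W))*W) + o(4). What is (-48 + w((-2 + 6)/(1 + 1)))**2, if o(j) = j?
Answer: 64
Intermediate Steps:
w(W) = 4 + W**2 + 4*W**3 (w(W) = (W**2 + ((W + W)*(W + W))*W) + 4 = (W**2 + ((2*W)*(2*W))*W) + 4 = (W**2 + (4*W**2)*W) + 4 = (W**2 + 4*W**3) + 4 = 4 + W**2 + 4*W**3)
(-48 + w((-2 + 6)/(1 + 1)))**2 = (-48 + (4 + ((-2 + 6)/(1 + 1))**2 + 4*((-2 + 6)/(1 + 1))**3))**2 = (-48 + (4 + (4/2)**2 + 4*(4/2)**3))**2 = (-48 + (4 + (4*(1/2))**2 + 4*(4*(1/2))**3))**2 = (-48 + (4 + 2**2 + 4*2**3))**2 = (-48 + (4 + 4 + 4*8))**2 = (-48 + (4 + 4 + 32))**2 = (-48 + 40)**2 = (-8)**2 = 64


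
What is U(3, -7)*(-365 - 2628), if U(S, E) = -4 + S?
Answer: 2993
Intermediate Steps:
U(3, -7)*(-365 - 2628) = (-4 + 3)*(-365 - 2628) = -1*(-2993) = 2993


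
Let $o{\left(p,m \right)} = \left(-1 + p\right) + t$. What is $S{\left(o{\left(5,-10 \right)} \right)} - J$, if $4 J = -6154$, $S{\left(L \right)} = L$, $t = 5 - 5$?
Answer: $\frac{3085}{2} \approx 1542.5$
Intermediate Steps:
$t = 0$
$o{\left(p,m \right)} = -1 + p$ ($o{\left(p,m \right)} = \left(-1 + p\right) + 0 = -1 + p$)
$J = - \frac{3077}{2}$ ($J = \frac{1}{4} \left(-6154\right) = - \frac{3077}{2} \approx -1538.5$)
$S{\left(o{\left(5,-10 \right)} \right)} - J = \left(-1 + 5\right) - - \frac{3077}{2} = 4 + \frac{3077}{2} = \frac{3085}{2}$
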